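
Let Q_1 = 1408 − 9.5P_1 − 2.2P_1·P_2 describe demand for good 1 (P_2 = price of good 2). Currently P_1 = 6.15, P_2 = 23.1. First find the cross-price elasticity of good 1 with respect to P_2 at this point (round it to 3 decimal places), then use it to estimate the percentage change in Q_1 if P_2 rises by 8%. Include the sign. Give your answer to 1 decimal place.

At P_1 = 6.15, P_2 = 23.1: Q_1 = 1037.032.
∂Q_1/∂P_2 = -2.2P_1 = -13.5300.
ε = (∂Q_1/∂P_2)(P_2/Q_1) = -13.5300 × 23.1/1037.032 ≈ -0.301.
%ΔQ_1 ≈ ε × %ΔP_2 = -0.301 × (8%) = -2.4%.

-2.4%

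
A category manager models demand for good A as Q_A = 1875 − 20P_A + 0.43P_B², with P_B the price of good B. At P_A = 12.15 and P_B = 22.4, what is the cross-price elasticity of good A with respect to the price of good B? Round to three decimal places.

0.234

At P_A = 12.15 and P_B = 22.4: Q_A = 1847.757.
∂Q_A/∂P_B = 0.86P_B = 0.86(22.4) = 19.2640.
ε = (∂Q_A/∂P_B)(P_B/Q_A) = 19.2640 × (22.4/1847.757) ≈ 0.234.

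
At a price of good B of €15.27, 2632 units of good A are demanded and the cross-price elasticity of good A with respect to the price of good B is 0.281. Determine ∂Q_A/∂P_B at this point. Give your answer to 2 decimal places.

48.43

ε = (∂Q_A/∂P_B)·(P_B/Q_A) ⇒ ∂Q_A/∂P_B = ε·Q_A/P_B = 0.281 × 2632/15.27 ≈ 48.43.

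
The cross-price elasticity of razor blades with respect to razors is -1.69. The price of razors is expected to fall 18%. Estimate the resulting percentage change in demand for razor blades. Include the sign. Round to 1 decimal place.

%ΔQ ≈ ε × %ΔP of razors = -1.69 × (-18%) = 30.4%.
Demand for razor blades rises by about 30.4%.

30.4%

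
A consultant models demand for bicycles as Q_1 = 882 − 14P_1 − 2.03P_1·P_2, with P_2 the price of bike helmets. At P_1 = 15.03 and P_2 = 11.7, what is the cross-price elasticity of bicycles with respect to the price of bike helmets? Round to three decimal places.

-1.135

At P_1 = 15.03 and P_2 = 11.7: Q_1 = 314.602.
∂Q_1/∂P_2 = -2.03P_1 = -2.03(15.03) = -30.5109.
ε = (∂Q_1/∂P_2)(P_2/Q_1) = -30.5109 × (11.7/314.602) ≈ -1.135.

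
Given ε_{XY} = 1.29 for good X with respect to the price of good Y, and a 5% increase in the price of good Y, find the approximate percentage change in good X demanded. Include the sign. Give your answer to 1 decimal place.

%ΔQ ≈ ε × %ΔP of good Y = 1.29 × (5%) = 6.5%.

6.5%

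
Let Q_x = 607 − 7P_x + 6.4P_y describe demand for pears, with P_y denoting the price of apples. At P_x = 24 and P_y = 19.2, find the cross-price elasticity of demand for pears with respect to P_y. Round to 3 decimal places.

At P_x = 24 and P_y = 19.2: Q_x = 561.88.
∂Q_x/∂P_y = 6.4.
ε = (∂Q_x/∂P_y)(P_y/Q_x) = 6.4 × (19.2/561.88) ≈ 0.219.
Since ε > 0, pears and apples are substitutes.

0.219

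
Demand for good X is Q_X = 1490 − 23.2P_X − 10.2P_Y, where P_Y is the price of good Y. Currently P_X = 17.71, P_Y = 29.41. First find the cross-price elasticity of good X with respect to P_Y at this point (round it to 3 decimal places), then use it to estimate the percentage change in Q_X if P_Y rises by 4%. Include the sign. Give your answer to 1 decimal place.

-1.5%

At P_X = 17.71, P_Y = 29.41: Q_X = 779.146.
∂Q_X/∂P_Y = -10.2.
ε = (∂Q_X/∂P_Y)(P_Y/Q_X) = -10.2000 × 29.41/779.146 ≈ -0.385.
%ΔQ_X ≈ ε × %ΔP_Y = -0.385 × (4%) = -1.5%.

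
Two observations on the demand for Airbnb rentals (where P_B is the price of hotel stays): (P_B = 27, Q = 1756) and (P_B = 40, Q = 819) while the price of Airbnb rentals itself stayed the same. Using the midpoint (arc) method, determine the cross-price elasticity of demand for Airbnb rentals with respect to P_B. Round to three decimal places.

ΔQ_A = 819 − 1756 = -937; ΔP_B = 40 − 27 = 13.
Midpoints: Q̄_A = 1287.5, P̄_B = 33.50.
ε = (ΔQ_A/Q̄_A)/(ΔP_B/P̄_B) = (-937/1287.5)/(13/33.50) ≈ -1.875.

-1.875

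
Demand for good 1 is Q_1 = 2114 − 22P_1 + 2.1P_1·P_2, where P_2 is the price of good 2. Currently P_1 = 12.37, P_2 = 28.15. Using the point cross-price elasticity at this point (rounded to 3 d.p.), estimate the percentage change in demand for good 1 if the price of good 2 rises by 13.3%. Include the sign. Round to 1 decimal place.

At P_1 = 12.37, P_2 = 28.15: Q_1 = 2573.113.
∂Q_1/∂P_2 = 2.1P_1 = 25.9770.
ε = (∂Q_1/∂P_2)(P_2/Q_1) = 25.9770 × 28.15/2573.113 ≈ 0.284.
%ΔQ_1 ≈ ε × %ΔP_2 = 0.284 × (13.3%) = 3.8%.

3.8%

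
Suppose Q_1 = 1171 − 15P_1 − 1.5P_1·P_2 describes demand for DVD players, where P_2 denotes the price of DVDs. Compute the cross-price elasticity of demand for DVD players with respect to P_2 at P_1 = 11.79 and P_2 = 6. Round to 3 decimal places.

-0.119

At P_1 = 11.79 and P_2 = 6: Q_1 = 888.04.
∂Q_1/∂P_2 = -1.5P_1 = -1.5(11.79) = -17.6850.
ε = (∂Q_1/∂P_2)(P_2/Q_1) = -17.6850 × (6/888.04) ≈ -0.119.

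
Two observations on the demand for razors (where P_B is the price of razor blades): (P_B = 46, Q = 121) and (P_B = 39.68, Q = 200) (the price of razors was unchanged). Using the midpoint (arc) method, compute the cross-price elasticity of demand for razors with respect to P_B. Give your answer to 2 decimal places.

-3.34

ΔQ_A = 200 − 121 = 79; ΔP_B = 39.68 − 46 = -6.32.
Midpoints: Q̄_A = 160.5, P̄_B = 42.84.
ε = (ΔQ_A/Q̄_A)/(ΔP_B/P̄_B) = (79/160.5)/(-6.32/42.84) ≈ -3.34.
ε < 0: razors and razor blades are complements.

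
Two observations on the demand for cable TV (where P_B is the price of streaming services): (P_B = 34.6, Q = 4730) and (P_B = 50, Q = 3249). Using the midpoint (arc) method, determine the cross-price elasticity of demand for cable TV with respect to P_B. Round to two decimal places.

ΔQ_A = 3249 − 4730 = -1481; ΔP_B = 50 − 34.6 = 15.4.
Midpoints: Q̄_A = 3989.5, P̄_B = 42.30.
ε = (ΔQ_A/Q̄_A)/(ΔP_B/P̄_B) = (-1481/3989.5)/(15.4/42.30) ≈ -1.02.
ε < 0: cable TV and streaming services are complements.

-1.02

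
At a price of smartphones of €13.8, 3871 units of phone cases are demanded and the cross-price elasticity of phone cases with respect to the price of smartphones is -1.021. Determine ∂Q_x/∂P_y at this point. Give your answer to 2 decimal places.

-286.40

ε = (∂Q_x/∂P_y)·(P_y/Q_x) ⇒ ∂Q_x/∂P_y = ε·Q_x/P_y = -1.021 × 3871/13.8 ≈ -286.40.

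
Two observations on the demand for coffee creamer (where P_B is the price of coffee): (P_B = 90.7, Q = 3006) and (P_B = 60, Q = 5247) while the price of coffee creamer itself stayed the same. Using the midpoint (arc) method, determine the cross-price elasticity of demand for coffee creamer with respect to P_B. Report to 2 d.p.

ΔQ_A = 5247 − 3006 = 2241; ΔP_B = 60 − 90.7 = -30.7.
Midpoints: Q̄_A = 4126.5, P̄_B = 75.35.
ε = (ΔQ_A/Q̄_A)/(ΔP_B/P̄_B) = (2241/4126.5)/(-30.7/75.35) ≈ -1.33.
ε < 0: coffee creamer and coffee are complements.

-1.33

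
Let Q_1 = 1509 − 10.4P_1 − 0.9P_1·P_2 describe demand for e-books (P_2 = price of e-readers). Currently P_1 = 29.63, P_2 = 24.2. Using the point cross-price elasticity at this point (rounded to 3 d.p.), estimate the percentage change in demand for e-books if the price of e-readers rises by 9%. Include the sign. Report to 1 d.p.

-10.5%

At P_1 = 29.63, P_2 = 24.2: Q_1 = 555.507.
∂Q_1/∂P_2 = -0.9P_1 = -26.6670.
ε = (∂Q_1/∂P_2)(P_2/Q_1) = -26.6670 × 24.2/555.507 ≈ -1.162.
%ΔQ_1 ≈ ε × %ΔP_2 = -1.162 × (9%) = -10.5%.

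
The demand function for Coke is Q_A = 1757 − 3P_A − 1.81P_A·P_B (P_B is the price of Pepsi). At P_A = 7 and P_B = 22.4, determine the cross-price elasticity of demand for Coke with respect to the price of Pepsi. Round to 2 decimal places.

-0.20

At P_A = 7 and P_B = 22.4: Q_A = 1452.192.
∂Q_A/∂P_B = -1.81P_A = -1.81(7) = -12.6700.
ε = (∂Q_A/∂P_B)(P_B/Q_A) = -12.6700 × (22.4/1452.192) ≈ -0.20.
ε < 0: complements.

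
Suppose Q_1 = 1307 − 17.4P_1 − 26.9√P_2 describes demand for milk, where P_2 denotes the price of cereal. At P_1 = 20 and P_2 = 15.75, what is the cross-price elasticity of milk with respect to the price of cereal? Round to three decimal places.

-0.063

At P_1 = 20 and P_2 = 15.75: Q_1 = 852.244.
∂Q_1/∂P_2 = -26.9/(2√P_2) = -26.9/(2√15.75) = -3.3891.
ε = (∂Q_1/∂P_2)(P_2/Q_1) = -3.3891 × (15.75/852.244) ≈ -0.063.
ε < 0: complements.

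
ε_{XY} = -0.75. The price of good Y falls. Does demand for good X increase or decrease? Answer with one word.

ε < 0 and the price of good Y falls, so the quantity of good X moves in the opposite direction: it increases.

increase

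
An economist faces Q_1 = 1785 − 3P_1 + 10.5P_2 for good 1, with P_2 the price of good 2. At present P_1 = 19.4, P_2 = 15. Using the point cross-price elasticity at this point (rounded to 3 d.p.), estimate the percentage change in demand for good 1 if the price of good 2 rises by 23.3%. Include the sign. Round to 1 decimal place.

2.0%

At P_1 = 19.4, P_2 = 15: Q_1 = 1884.3.
∂Q_1/∂P_2 = 10.5.
ε = (∂Q_1/∂P_2)(P_2/Q_1) = 10.5000 × 15/1884.3 ≈ 0.084.
%ΔQ_1 ≈ ε × %ΔP_2 = 0.084 × (23.3%) = 2.0%.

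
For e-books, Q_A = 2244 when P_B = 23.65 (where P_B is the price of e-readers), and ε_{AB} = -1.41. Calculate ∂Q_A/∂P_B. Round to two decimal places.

ε = (∂Q_A/∂P_B)·(P_B/Q_A) ⇒ ∂Q_A/∂P_B = ε·Q_A/P_B = -1.41 × 2244/23.65 ≈ -133.79.

-133.79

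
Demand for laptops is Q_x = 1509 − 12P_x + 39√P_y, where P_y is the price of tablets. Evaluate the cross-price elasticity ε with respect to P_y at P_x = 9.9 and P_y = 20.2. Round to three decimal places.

At P_x = 9.9 and P_y = 20.2: Q_x = 1565.483.
∂Q_x/∂P_y = 39/(2√P_y) = 39/(2√20.2) = 4.3387.
ε = (∂Q_x/∂P_y)(P_y/Q_x) = 4.3387 × (20.2/1565.483) ≈ 0.056.

0.056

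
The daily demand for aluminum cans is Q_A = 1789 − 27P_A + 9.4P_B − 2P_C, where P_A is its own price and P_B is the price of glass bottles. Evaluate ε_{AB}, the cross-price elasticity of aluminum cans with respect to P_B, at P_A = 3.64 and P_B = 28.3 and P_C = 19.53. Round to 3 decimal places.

At P_A = 3.64 and P_B = 28.3 and P_C = 19.53: Q_A = 1917.68.
∂Q_A/∂P_B = 9.4.
ε = (∂Q_A/∂P_B)(P_B/Q_A) = 9.4 × (28.3/1917.68) ≈ 0.139.

0.139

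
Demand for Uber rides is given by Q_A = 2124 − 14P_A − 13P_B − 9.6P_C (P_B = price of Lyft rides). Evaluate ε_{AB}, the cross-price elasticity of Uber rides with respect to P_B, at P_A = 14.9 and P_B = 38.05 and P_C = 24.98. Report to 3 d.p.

At P_A = 14.9 and P_B = 38.05 and P_C = 24.98: Q_A = 1180.942.
∂Q_A/∂P_B = -13.
ε = (∂Q_A/∂P_B)(P_B/Q_A) = -13 × (38.05/1180.942) ≈ -0.419.

-0.419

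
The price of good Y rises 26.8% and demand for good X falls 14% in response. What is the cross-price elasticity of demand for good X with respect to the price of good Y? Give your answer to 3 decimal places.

ε = (%ΔQ of good X) / (%ΔP of good Y) = (-14%) / (26.8%) ≈ -0.522.
Negative cross-price elasticity: complements.

-0.522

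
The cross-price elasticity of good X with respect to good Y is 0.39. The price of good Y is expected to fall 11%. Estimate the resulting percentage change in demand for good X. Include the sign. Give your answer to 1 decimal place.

-4.3%

%ΔQ ≈ ε × %ΔP of good Y = 0.39 × (-11%) = -4.3%.
Demand for good X falls by about 4.3%.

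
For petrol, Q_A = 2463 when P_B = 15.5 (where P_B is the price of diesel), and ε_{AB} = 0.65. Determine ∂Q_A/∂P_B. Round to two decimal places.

103.29

ε = (∂Q_A/∂P_B)·(P_B/Q_A) ⇒ ∂Q_A/∂P_B = ε·Q_A/P_B = 0.65 × 2463/15.5 ≈ 103.29.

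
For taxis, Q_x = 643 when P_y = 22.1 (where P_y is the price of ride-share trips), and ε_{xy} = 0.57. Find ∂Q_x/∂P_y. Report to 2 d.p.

16.58

ε = (∂Q_x/∂P_y)·(P_y/Q_x) ⇒ ∂Q_x/∂P_y = ε·Q_x/P_y = 0.57 × 643/22.1 ≈ 16.58.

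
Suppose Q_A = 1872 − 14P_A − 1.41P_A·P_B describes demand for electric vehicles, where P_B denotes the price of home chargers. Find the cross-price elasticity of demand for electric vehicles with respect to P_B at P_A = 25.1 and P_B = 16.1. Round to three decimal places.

At P_A = 25.1 and P_B = 16.1: Q_A = 950.805.
∂Q_A/∂P_B = -1.41P_A = -1.41(25.1) = -35.3910.
ε = (∂Q_A/∂P_B)(P_B/Q_A) = -35.3910 × (16.1/950.805) ≈ -0.599.
ε < 0: complements.

-0.599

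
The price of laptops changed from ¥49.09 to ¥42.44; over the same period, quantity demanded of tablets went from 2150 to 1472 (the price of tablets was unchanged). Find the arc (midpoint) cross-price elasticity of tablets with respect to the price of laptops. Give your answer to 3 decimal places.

ΔQ_A = 1472 − 2150 = -678; ΔP_B = 42.44 − 49.09 = -6.65.
Midpoints: Q̄_A = 1811.0, P̄_B = 45.77.
ε = (ΔQ_A/Q̄_A)/(ΔP_B/P̄_B) = (-678/1811.0)/(-6.65/45.77) ≈ 2.576.

2.576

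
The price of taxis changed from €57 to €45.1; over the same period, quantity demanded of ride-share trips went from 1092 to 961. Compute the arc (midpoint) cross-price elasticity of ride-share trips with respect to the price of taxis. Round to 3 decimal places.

ΔQ_A = 961 − 1092 = -131; ΔP_B = 45.1 − 57 = -11.9.
Midpoints: Q̄_A = 1026.5, P̄_B = 51.05.
ε = (ΔQ_A/Q̄_A)/(ΔP_B/P̄_B) = (-131/1026.5)/(-11.9/51.05) ≈ 0.547.
ε > 0: ride-share trips and taxis are substitutes.

0.547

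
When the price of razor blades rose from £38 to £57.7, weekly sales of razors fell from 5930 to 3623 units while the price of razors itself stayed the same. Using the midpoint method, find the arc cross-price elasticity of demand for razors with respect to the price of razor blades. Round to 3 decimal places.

ΔQ_A = 3623 − 5930 = -2307; ΔP_B = 57.7 − 38 = 19.7.
Midpoints: Q̄_A = 4776.5, P̄_B = 47.85.
ε = (ΔQ_A/Q̄_A)/(ΔP_B/P̄_B) = (-2307/4776.5)/(19.7/47.85) ≈ -1.173.

-1.173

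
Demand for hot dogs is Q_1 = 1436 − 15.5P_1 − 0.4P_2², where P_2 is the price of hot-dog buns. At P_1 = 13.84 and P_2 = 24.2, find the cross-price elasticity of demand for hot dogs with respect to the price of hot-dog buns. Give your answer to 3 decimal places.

-0.475

At P_1 = 13.84 and P_2 = 24.2: Q_1 = 987.224.
∂Q_1/∂P_2 = -0.8P_2 = -0.8(24.2) = -19.3600.
ε = (∂Q_1/∂P_2)(P_2/Q_1) = -19.3600 × (24.2/987.224) ≈ -0.475.
ε < 0: complements.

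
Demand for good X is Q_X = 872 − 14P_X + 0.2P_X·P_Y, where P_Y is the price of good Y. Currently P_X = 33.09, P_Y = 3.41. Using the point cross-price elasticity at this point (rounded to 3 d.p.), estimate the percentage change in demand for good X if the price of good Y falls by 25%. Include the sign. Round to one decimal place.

At P_X = 33.09, P_Y = 3.41: Q_X = 431.307.
∂Q_X/∂P_Y = 0.2P_X = 6.6180.
ε = (∂Q_X/∂P_Y)(P_Y/Q_X) = 6.6180 × 3.41/431.307 ≈ 0.052.
%ΔQ_X ≈ ε × %ΔP_Y = 0.052 × (-25%) = -1.3%.

-1.3%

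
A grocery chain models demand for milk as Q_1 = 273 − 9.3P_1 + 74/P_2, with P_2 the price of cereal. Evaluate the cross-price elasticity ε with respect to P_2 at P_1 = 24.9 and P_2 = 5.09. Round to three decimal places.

-0.260

At P_1 = 24.9 and P_2 = 5.09: Q_1 = 55.968.
∂Q_1/∂P_2 = −74/P_2² = -2.8562.
ε = (∂Q_1/∂P_2)(P_2/Q_1) = -2.8562 × (5.09/55.968) ≈ -0.260.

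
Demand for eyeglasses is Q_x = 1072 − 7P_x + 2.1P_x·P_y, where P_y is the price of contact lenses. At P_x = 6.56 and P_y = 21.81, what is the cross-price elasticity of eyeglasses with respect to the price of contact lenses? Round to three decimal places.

At P_x = 6.56 and P_y = 21.81: Q_x = 1326.535.
∂Q_x/∂P_y = 2.1P_x = 2.1(6.56) = 13.7760.
ε = (∂Q_x/∂P_y)(P_y/Q_x) = 13.7760 × (21.81/1326.535) ≈ 0.226.
ε > 0: substitutes.

0.226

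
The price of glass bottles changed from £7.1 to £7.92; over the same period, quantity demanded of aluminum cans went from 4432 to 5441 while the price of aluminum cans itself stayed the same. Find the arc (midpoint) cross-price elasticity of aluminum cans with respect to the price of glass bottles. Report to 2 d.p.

ΔQ_A = 5441 − 4432 = 1009; ΔP_B = 7.92 − 7.1 = 0.82.
Midpoints: Q̄_A = 4936.5, P̄_B = 7.51.
ε = (ΔQ_A/Q̄_A)/(ΔP_B/P̄_B) = (1009/4936.5)/(0.82/7.51) ≈ 1.87.
ε > 0: aluminum cans and glass bottles are substitutes.

1.87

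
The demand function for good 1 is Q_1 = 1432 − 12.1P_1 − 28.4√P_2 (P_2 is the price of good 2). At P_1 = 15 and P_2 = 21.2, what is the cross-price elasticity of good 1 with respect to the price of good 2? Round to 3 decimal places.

-0.058

At P_1 = 15 and P_2 = 21.2: Q_1 = 1119.737.
∂Q_1/∂P_2 = -28.4/(2√P_2) = -28.4/(2√21.2) = -3.0840.
ε = (∂Q_1/∂P_2)(P_2/Q_1) = -3.0840 × (21.2/1119.737) ≈ -0.058.
ε < 0: complements.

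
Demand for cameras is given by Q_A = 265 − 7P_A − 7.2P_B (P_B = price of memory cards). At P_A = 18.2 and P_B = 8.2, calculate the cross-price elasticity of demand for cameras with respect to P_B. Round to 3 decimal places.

-0.752

At P_A = 18.2 and P_B = 8.2: Q_A = 78.56.
∂Q_A/∂P_B = -7.2.
ε = (∂Q_A/∂P_B)(P_B/Q_A) = -7.2 × (8.2/78.56) ≈ -0.752.
Since ε < 0, cameras and memory cards are complements.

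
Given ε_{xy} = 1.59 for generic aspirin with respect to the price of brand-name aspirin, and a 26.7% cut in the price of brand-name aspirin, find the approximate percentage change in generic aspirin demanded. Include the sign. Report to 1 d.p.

%ΔQ ≈ ε × %ΔP of brand-name aspirin = 1.59 × (-26.7%) = -42.5%.

-42.5%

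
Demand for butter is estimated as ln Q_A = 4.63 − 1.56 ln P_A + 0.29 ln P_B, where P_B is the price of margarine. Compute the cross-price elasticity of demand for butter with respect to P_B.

In a log-linear (constant-elasticity) demand function, the coefficient on ln P_B is the cross-price elasticity.
ε = 0.29. Positive, so butter and margarine are substitutes.

0.29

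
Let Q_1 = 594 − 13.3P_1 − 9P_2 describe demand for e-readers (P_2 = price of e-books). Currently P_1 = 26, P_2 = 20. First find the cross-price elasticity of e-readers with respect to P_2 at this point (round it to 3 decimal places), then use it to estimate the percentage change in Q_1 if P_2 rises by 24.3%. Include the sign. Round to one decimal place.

-64.1%

At P_1 = 26, P_2 = 20: Q_1 = 68.2.
∂Q_1/∂P_2 = -9.
ε = (∂Q_1/∂P_2)(P_2/Q_1) = -9.0000 × 20/68.2 ≈ -2.639.
%ΔQ_1 ≈ ε × %ΔP_2 = -2.639 × (24.3%) = -64.1%.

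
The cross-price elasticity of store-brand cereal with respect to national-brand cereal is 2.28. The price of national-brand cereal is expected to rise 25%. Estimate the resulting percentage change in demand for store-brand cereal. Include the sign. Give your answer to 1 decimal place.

57.0%

%ΔQ ≈ ε × %ΔP of national-brand cereal = 2.28 × (25%) = 57.0%.
Demand for store-brand cereal rises by about 57.0%.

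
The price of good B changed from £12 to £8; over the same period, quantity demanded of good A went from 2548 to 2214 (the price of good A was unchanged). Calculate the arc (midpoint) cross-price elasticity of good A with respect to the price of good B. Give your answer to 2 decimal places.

0.35

ΔQ_A = 2214 − 2548 = -334; ΔP_B = 8 − 12 = -4.
Midpoints: Q̄_A = 2381.0, P̄_B = 10.00.
ε = (ΔQ_A/Q̄_A)/(ΔP_B/P̄_B) = (-334/2381.0)/(-4/10.00) ≈ 0.35.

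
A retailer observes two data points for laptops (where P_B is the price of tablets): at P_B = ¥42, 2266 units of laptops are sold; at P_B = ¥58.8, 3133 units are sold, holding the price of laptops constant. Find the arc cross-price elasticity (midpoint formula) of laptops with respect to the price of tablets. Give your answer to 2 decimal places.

ΔQ_A = 3133 − 2266 = 867; ΔP_B = 58.8 − 42 = 16.8.
Midpoints: Q̄_A = 2699.5, P̄_B = 50.40.
ε = (ΔQ_A/Q̄_A)/(ΔP_B/P̄_B) = (867/2699.5)/(16.8/50.40) ≈ 0.96.

0.96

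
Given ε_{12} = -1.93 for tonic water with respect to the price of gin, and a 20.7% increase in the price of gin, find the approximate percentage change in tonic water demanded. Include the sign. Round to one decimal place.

-40.0%

%ΔQ ≈ ε × %ΔP of gin = -1.93 × (20.7%) = -40.0%.
Demand for tonic water falls by about 40.0%.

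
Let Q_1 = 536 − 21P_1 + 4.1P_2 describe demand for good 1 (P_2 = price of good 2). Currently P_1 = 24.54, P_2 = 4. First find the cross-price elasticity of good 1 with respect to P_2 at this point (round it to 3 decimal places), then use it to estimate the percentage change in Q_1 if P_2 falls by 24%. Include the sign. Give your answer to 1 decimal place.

At P_1 = 24.54, P_2 = 4: Q_1 = 37.06.
∂Q_1/∂P_2 = 4.1.
ε = (∂Q_1/∂P_2)(P_2/Q_1) = 4.1000 × 4/37.06 ≈ 0.443.
%ΔQ_1 ≈ ε × %ΔP_2 = 0.443 × (-24%) = -10.6%.

-10.6%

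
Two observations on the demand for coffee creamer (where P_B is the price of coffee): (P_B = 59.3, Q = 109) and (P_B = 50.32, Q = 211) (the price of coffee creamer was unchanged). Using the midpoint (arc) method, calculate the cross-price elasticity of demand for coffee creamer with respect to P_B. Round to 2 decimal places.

ΔQ_A = 211 − 109 = 102; ΔP_B = 50.32 − 59.3 = -8.98.
Midpoints: Q̄_A = 160.0, P̄_B = 54.81.
ε = (ΔQ_A/Q̄_A)/(ΔP_B/P̄_B) = (102/160.0)/(-8.98/54.81) ≈ -3.89.

-3.89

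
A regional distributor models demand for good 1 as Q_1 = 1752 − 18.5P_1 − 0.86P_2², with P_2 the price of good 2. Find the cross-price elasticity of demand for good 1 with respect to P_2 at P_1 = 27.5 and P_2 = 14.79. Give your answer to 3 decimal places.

At P_1 = 27.5 and P_2 = 14.79: Q_1 = 1055.130.
∂Q_1/∂P_2 = -1.72P_2 = -1.72(14.79) = -25.4388.
ε = (∂Q_1/∂P_2)(P_2/Q_1) = -25.4388 × (14.79/1055.130) ≈ -0.357.

-0.357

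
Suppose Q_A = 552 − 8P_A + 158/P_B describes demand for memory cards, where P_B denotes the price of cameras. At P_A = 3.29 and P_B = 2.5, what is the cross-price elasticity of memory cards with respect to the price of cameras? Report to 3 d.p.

-0.107

At P_A = 3.29 and P_B = 2.5: Q_A = 588.88.
∂Q_A/∂P_B = −158/P_B² = -25.2800.
ε = (∂Q_A/∂P_B)(P_B/Q_A) = -25.2800 × (2.5/588.88) ≈ -0.107.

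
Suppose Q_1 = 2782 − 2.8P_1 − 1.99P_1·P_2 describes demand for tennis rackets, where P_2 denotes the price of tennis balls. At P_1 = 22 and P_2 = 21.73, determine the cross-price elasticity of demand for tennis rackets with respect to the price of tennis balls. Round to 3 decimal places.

At P_1 = 22 and P_2 = 21.73: Q_1 = 1769.061.
∂Q_1/∂P_2 = -1.99P_1 = -1.99(22) = -43.7800.
ε = (∂Q_1/∂P_2)(P_2/Q_1) = -43.7800 × (21.73/1769.061) ≈ -0.538.

-0.538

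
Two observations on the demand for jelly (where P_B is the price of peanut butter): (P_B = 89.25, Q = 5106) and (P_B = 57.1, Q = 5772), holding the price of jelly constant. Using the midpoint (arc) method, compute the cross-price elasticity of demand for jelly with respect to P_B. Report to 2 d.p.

-0.28

ΔQ_A = 5772 − 5106 = 666; ΔP_B = 57.1 − 89.25 = -32.15.
Midpoints: Q̄_A = 5439.0, P̄_B = 73.17.
ε = (ΔQ_A/Q̄_A)/(ΔP_B/P̄_B) = (666/5439.0)/(-32.15/73.17) ≈ -0.28.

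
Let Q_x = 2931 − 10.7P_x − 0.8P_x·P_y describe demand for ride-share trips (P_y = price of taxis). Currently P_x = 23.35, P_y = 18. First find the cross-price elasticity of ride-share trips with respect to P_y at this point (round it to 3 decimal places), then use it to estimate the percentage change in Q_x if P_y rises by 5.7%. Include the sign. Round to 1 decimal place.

At P_x = 23.35, P_y = 18: Q_x = 2344.915.
∂Q_x/∂P_y = -0.8P_x = -18.6800.
ε = (∂Q_x/∂P_y)(P_y/Q_x) = -18.6800 × 18/2344.915 ≈ -0.143.
%ΔQ_x ≈ ε × %ΔP_y = -0.143 × (5.7%) = -0.8%.

-0.8%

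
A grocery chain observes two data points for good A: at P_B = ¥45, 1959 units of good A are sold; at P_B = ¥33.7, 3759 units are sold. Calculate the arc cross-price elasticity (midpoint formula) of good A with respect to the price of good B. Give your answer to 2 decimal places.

ΔQ_A = 3759 − 1959 = 1800; ΔP_B = 33.7 − 45 = -11.3.
Midpoints: Q̄_A = 2859.0, P̄_B = 39.35.
ε = (ΔQ_A/Q̄_A)/(ΔP_B/P̄_B) = (1800/2859.0)/(-11.3/39.35) ≈ -2.19.
ε < 0: good A and good B are complements.

-2.19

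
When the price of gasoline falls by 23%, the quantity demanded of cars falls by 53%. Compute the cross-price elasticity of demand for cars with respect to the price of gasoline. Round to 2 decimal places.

ε = (%ΔQ of cars) / (%ΔP of gasoline) = (-53%) / (-23%) ≈ 2.30.
Positive cross-price elasticity: substitutes.

2.30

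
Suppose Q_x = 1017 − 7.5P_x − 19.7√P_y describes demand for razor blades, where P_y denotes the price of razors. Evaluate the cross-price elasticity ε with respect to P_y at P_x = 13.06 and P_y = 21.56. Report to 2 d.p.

At P_x = 13.06 and P_y = 21.56: Q_x = 827.577.
∂Q_x/∂P_y = -19.7/(2√P_y) = -19.7/(2√21.56) = -2.1213.
ε = (∂Q_x/∂P_y)(P_y/Q_x) = -2.1213 × (21.56/827.577) ≈ -0.06.

-0.06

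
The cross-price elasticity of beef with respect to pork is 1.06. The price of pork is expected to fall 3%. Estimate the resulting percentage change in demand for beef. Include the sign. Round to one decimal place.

-3.2%

%ΔQ ≈ ε × %ΔP of pork = 1.06 × (-3%) = -3.2%.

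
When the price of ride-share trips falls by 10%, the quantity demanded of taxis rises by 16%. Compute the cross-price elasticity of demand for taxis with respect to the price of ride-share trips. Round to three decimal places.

-1.600

ε = (%ΔQ of taxis) / (%ΔP of ride-share trips) = (16%) / (-10%) ≈ -1.600.
Negative cross-price elasticity: complements.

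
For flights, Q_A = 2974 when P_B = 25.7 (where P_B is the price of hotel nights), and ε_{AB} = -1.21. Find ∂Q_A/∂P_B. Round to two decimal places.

ε = (∂Q_A/∂P_B)·(P_B/Q_A) ⇒ ∂Q_A/∂P_B = ε·Q_A/P_B = -1.21 × 2974/25.7 ≈ -140.02.

-140.02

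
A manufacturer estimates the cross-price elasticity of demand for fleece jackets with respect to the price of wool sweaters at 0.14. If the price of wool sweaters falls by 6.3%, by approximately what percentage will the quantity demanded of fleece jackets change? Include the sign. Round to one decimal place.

%ΔQ ≈ ε × %ΔP of wool sweaters = 0.14 × (-6.3%) = -0.9%.
Demand for fleece jackets falls by about 0.9%.

-0.9%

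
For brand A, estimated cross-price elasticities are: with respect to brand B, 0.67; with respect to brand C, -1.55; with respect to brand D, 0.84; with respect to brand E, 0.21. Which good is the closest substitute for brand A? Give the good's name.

brand D

Substitutes have ε > 0. Among the positive values, 0.84 (brand D) is largest.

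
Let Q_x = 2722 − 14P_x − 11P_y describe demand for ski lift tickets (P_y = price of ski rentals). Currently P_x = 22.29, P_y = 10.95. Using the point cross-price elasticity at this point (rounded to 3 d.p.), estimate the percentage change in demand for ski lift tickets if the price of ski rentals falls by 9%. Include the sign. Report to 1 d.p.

At P_x = 22.29, P_y = 10.95: Q_x = 2289.49.
∂Q_x/∂P_y = -11.
ε = (∂Q_x/∂P_y)(P_y/Q_x) = -11.0000 × 10.95/2289.49 ≈ -0.053.
%ΔQ_x ≈ ε × %ΔP_y = -0.053 × (-9%) = 0.5%.

0.5%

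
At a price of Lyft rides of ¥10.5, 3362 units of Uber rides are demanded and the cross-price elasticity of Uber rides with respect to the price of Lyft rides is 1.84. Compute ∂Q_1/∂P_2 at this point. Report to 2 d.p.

589.15

ε = (∂Q_1/∂P_2)·(P_2/Q_1) ⇒ ∂Q_1/∂P_2 = ε·Q_1/P_2 = 1.84 × 3362/10.5 ≈ 589.15.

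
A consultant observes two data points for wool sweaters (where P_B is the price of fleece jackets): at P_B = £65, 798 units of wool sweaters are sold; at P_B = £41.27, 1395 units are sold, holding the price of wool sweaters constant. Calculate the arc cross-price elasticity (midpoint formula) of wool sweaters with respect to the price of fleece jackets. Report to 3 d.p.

-1.219

ΔQ_A = 1395 − 798 = 597; ΔP_B = 41.27 − 65 = -23.73.
Midpoints: Q̄_A = 1096.5, P̄_B = 53.14.
ε = (ΔQ_A/Q̄_A)/(ΔP_B/P̄_B) = (597/1096.5)/(-23.73/53.14) ≈ -1.219.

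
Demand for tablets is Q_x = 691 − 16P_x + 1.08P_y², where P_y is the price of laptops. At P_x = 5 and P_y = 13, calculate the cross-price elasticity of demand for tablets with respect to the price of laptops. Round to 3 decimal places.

0.460

At P_x = 5 and P_y = 13: Q_x = 793.52.
∂Q_x/∂P_y = 2.16P_y = 2.16(13) = 28.0800.
ε = (∂Q_x/∂P_y)(P_y/Q_x) = 28.0800 × (13/793.52) ≈ 0.460.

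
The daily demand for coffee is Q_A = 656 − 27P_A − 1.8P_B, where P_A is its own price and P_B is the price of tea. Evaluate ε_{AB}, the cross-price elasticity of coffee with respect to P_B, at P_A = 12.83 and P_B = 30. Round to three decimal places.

At P_A = 12.83 and P_B = 30: Q_A = 255.59.
∂Q_A/∂P_B = -1.8.
ε = (∂Q_A/∂P_B)(P_B/Q_A) = -1.8 × (30/255.59) ≈ -0.211.

-0.211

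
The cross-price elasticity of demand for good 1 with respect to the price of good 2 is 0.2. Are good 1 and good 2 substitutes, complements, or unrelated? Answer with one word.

substitutes

ε = 0.2 > 0, so a higher price of good 2 raises demand for good 1: substitutes.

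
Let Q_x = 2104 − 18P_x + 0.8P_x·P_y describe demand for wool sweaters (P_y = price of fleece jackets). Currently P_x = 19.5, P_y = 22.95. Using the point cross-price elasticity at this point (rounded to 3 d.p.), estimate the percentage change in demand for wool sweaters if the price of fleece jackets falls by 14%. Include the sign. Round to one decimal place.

At P_x = 19.5, P_y = 22.95: Q_x = 2111.02.
∂Q_x/∂P_y = 0.8P_x = 15.6000.
ε = (∂Q_x/∂P_y)(P_y/Q_x) = 15.6000 × 22.95/2111.02 ≈ 0.170.
%ΔQ_x ≈ ε × %ΔP_y = 0.170 × (-14%) = -2.4%.

-2.4%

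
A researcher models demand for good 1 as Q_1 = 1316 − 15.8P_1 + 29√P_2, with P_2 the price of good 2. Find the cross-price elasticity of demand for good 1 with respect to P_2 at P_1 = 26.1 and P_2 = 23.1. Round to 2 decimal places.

At P_1 = 26.1 and P_2 = 23.1: Q_1 = 1043.001.
∂Q_1/∂P_2 = 29/(2√P_2) = 29/(2√23.1) = 3.0169.
ε = (∂Q_1/∂P_2)(P_2/Q_1) = 3.0169 × (23.1/1043.001) ≈ 0.07.
ε > 0: substitutes.

0.07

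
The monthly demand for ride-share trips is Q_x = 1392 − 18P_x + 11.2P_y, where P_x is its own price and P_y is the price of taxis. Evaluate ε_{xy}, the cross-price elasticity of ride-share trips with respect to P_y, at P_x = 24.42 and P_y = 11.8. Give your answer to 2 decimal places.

At P_x = 24.42 and P_y = 11.8: Q_x = 1084.6.
∂Q_x/∂P_y = 11.2.
ε = (∂Q_x/∂P_y)(P_y/Q_x) = 11.2 × (11.8/1084.6) ≈ 0.12.
Since ε > 0, ride-share trips and taxis are substitutes.

0.12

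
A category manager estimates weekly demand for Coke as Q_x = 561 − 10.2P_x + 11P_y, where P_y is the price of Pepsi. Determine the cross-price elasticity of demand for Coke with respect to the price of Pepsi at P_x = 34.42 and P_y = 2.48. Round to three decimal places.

At P_x = 34.42 and P_y = 2.48: Q_x = 237.196.
∂Q_x/∂P_y = 11.
ε = (∂Q_x/∂P_y)(P_y/Q_x) = 11 × (2.48/237.196) ≈ 0.115.

0.115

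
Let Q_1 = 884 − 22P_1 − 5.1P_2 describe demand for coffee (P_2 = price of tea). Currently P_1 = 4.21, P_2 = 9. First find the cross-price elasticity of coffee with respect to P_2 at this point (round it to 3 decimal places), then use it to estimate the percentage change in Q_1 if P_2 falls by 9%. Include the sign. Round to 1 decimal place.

At P_1 = 4.21, P_2 = 9: Q_1 = 745.48.
∂Q_1/∂P_2 = -5.1.
ε = (∂Q_1/∂P_2)(P_2/Q_1) = -5.1000 × 9/745.48 ≈ -0.062.
%ΔQ_1 ≈ ε × %ΔP_2 = -0.062 × (-9%) = 0.6%.

0.6%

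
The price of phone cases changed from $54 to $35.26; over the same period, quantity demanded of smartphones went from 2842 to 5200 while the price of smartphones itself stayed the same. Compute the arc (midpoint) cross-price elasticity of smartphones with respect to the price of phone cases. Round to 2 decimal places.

-1.40

ΔQ_A = 5200 − 2842 = 2358; ΔP_B = 35.26 − 54 = -18.74.
Midpoints: Q̄_A = 4021.0, P̄_B = 44.63.
ε = (ΔQ_A/Q̄_A)/(ΔP_B/P̄_B) = (2358/4021.0)/(-18.74/44.63) ≈ -1.40.
ε < 0: smartphones and phone cases are complements.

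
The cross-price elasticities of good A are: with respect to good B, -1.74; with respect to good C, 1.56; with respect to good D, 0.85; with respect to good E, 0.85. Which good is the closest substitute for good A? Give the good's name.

good C

Substitutes have ε > 0. Among the positive values, 1.56 (good C) is largest.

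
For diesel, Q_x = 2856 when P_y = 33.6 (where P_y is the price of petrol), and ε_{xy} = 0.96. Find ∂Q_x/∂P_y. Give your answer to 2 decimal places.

81.60

ε = (∂Q_x/∂P_y)·(P_y/Q_x) ⇒ ∂Q_x/∂P_y = ε·Q_x/P_y = 0.96 × 2856/33.6 ≈ 81.60.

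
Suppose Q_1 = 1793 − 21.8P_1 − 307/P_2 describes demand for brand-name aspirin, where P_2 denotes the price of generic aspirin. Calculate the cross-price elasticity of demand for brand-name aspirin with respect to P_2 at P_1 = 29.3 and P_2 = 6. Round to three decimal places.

0.046

At P_1 = 29.3 and P_2 = 6: Q_1 = 1103.093.
∂Q_1/∂P_2 = 307/P_2² = 8.5278.
ε = (∂Q_1/∂P_2)(P_2/Q_1) = 8.5278 × (6/1103.093) ≈ 0.046.
ε > 0: substitutes.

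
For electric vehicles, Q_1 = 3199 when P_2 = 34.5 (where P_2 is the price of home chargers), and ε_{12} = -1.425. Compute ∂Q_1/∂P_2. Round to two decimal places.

-132.13

ε = (∂Q_1/∂P_2)·(P_2/Q_1) ⇒ ∂Q_1/∂P_2 = ε·Q_1/P_2 = -1.425 × 3199/34.5 ≈ -132.13.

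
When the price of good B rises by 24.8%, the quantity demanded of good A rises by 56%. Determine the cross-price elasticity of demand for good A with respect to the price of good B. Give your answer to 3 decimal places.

ε = (%ΔQ of good A) / (%ΔP of good B) = (56%) / (24.8%) ≈ 2.258.

2.258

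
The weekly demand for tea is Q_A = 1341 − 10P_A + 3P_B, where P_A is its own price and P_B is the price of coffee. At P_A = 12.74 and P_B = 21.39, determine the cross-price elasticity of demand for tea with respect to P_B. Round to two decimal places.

0.05

At P_A = 12.74 and P_B = 21.39: Q_A = 1277.77.
∂Q_A/∂P_B = 3.
ε = (∂Q_A/∂P_B)(P_B/Q_A) = 3 × (21.39/1277.77) ≈ 0.05.
Since ε > 0, tea and coffee are substitutes.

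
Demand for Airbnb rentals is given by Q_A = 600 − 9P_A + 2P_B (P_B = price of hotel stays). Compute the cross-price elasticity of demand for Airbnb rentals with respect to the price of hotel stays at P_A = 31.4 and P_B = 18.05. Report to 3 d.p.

0.102

At P_A = 31.4 and P_B = 18.05: Q_A = 353.5.
∂Q_A/∂P_B = 2.
ε = (∂Q_A/∂P_B)(P_B/Q_A) = 2 × (18.05/353.5) ≈ 0.102.
Since ε > 0, Airbnb rentals and hotel stays are substitutes.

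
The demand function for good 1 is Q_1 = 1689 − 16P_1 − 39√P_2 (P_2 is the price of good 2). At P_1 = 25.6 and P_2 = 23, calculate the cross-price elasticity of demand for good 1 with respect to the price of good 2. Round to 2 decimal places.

-0.09

At P_1 = 25.6 and P_2 = 23: Q_1 = 1092.363.
∂Q_1/∂P_2 = -39/(2√P_2) = -39/(2√23) = -4.0660.
ε = (∂Q_1/∂P_2)(P_2/Q_1) = -4.0660 × (23/1092.363) ≈ -0.09.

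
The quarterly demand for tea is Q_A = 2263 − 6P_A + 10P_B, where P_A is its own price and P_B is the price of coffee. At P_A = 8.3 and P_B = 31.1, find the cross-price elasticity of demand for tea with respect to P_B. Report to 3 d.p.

0.123

At P_A = 8.3 and P_B = 31.1: Q_A = 2524.2.
∂Q_A/∂P_B = 10.
ε = (∂Q_A/∂P_B)(P_B/Q_A) = 10 × (31.1/2524.2) ≈ 0.123.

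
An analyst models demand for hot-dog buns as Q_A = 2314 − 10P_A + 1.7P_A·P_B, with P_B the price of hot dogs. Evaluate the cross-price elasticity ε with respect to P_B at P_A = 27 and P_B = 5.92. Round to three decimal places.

0.117

At P_A = 27 and P_B = 5.92: Q_A = 2315.728.
∂Q_A/∂P_B = 1.7P_A = 1.7(27) = 45.9000.
ε = (∂Q_A/∂P_B)(P_B/Q_A) = 45.9000 × (5.92/2315.728) ≈ 0.117.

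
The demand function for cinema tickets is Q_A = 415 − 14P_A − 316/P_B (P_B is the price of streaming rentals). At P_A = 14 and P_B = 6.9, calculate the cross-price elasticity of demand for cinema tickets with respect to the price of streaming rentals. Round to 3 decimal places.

At P_A = 14 and P_B = 6.9: Q_A = 173.203.
∂Q_A/∂P_B = 316/P_B² = 6.6373.
ε = (∂Q_A/∂P_B)(P_B/Q_A) = 6.6373 × (6.9/173.203) ≈ 0.264.
ε > 0: substitutes.

0.264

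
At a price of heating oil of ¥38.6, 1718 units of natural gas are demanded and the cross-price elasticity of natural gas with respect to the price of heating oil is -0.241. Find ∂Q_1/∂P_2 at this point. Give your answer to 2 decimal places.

ε = (∂Q_1/∂P_2)·(P_2/Q_1) ⇒ ∂Q_1/∂P_2 = ε·Q_1/P_2 = -0.241 × 1718/38.6 ≈ -10.73.

-10.73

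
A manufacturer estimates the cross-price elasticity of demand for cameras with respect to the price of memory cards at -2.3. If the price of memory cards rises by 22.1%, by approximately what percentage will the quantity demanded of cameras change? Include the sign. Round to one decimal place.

%ΔQ ≈ ε × %ΔP of memory cards = -2.3 × (22.1%) = -50.8%.
Demand for cameras falls by about 50.8%.

-50.8%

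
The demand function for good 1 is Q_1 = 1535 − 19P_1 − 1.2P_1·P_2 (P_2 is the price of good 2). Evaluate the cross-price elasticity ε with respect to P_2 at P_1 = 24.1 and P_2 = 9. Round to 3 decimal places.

-0.319

At P_1 = 24.1 and P_2 = 9: Q_1 = 816.82.
∂Q_1/∂P_2 = -1.2P_1 = -1.2(24.1) = -28.9200.
ε = (∂Q_1/∂P_2)(P_2/Q_1) = -28.9200 × (9/816.82) ≈ -0.319.
ε < 0: complements.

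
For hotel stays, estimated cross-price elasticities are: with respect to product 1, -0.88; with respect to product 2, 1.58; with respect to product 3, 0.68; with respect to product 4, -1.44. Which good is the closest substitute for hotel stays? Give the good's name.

product 2

Substitutes have ε > 0. Among the positive values, 1.58 (product 2) is largest.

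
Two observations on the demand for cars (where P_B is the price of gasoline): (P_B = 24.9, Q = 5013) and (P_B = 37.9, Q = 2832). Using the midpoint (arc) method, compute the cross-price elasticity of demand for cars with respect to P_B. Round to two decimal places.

ΔQ_A = 2832 − 5013 = -2181; ΔP_B = 37.9 − 24.9 = 13.
Midpoints: Q̄_A = 3922.5, P̄_B = 31.40.
ε = (ΔQ_A/Q̄_A)/(ΔP_B/P̄_B) = (-2181/3922.5)/(13/31.40) ≈ -1.34.
ε < 0: cars and gasoline are complements.

-1.34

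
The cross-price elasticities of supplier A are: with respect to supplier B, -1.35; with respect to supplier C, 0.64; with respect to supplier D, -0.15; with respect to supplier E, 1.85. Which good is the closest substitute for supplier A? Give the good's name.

supplier E

Substitutes have ε > 0. Among the positive values, 1.85 (supplier E) is largest.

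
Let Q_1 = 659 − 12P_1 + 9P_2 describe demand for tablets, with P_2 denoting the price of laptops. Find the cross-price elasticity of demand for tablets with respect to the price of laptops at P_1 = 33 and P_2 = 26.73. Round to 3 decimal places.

0.478

At P_1 = 33 and P_2 = 26.73: Q_1 = 503.57.
∂Q_1/∂P_2 = 9.
ε = (∂Q_1/∂P_2)(P_2/Q_1) = 9 × (26.73/503.57) ≈ 0.478.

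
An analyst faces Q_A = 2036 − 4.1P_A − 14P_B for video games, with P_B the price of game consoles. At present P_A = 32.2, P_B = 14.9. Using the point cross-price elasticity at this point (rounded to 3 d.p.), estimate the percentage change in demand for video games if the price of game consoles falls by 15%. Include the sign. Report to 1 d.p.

1.8%

At P_A = 32.2, P_B = 14.9: Q_A = 1695.38.
∂Q_A/∂P_B = -14.
ε = (∂Q_A/∂P_B)(P_B/Q_A) = -14.0000 × 14.9/1695.38 ≈ -0.123.
%ΔQ_A ≈ ε × %ΔP_B = -0.123 × (-15%) = 1.8%.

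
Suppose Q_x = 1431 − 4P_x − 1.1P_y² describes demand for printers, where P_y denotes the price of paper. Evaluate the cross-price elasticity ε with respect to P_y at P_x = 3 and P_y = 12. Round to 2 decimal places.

At P_x = 3 and P_y = 12: Q_x = 1260.6.
∂Q_x/∂P_y = -2.2P_y = -2.2(12) = -26.4000.
ε = (∂Q_x/∂P_y)(P_y/Q_x) = -26.4000 × (12/1260.6) ≈ -0.25.
ε < 0: complements.

-0.25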